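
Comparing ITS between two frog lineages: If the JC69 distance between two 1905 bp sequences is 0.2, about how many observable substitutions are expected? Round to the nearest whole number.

334

Invert JC69: p = (3/4)(1 − e^(−4d/3)) = 0.75 × (1 − e^(-0.266667)) = 0.75 × (1 − 0.765928) = 0.175554.
Expected differing sites = pL ≈ 0.175554 × 1905 = 334.43037 ≈ 334.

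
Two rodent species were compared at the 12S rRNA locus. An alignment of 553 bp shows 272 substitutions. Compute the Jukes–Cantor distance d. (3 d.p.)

p = 272/553 ≈ 0.491863.
d = −(3/4) ln(1 − 4p/3) = −0.75 ln(1 − 0.655817) = −0.75 ln(0.344183)
  = −0.75 × (-1.066582) = 0.799937 substitutions/site.

0.800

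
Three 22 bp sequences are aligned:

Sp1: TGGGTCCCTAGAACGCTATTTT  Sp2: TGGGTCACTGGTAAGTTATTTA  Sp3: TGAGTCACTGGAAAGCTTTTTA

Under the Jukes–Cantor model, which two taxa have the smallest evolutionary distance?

Sp2 and Sp3

Sp1–Sp2: 6/22 differ, p = 0.273, d = 0.339.
Sp1–Sp3: 6/22 differ, p = 0.273, d = 0.339.
Sp2–Sp3: 4/22 differ, p = 0.182, d = 0.208.
The smallest distance is between Sp2 and Sp3.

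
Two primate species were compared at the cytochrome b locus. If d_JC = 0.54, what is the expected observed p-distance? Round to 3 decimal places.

0.385

p = (3/4)(1 − e^(−4d/3)) = 0.75 × (1 − e^(-0.72)) = 0.75 × (1 − 0.486752) = 0.384936.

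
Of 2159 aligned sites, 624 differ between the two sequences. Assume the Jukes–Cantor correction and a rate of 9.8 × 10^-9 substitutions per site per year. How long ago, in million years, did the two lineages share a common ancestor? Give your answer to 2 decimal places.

18.62

p = 624/2159 ≈ 0.289023.
d = −(3/4) ln(1 − 4p/3) = −0.75 ln(1 − 0.385364) = −0.75 ln(0.614636)
  = −0.75 × (-0.486725) = 0.365044 substitutions/site.
Under a molecular clock d = 2μt, so t = d/(2μ) = 0.365044 / (2 × 9.8 × 10^-9) = 18.62 million years.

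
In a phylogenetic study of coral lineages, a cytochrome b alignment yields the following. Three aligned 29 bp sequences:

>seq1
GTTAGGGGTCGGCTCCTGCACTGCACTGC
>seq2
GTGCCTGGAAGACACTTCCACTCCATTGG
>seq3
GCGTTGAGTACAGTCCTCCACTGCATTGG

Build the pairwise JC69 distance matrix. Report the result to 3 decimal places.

seq1–seq2: 13/29 sites differ → p ≈ 0.448276, d = −0.75 ln(1 − 0.597701) = 0.682920 ≈ 0.683.
seq1–seq3: 12/29 sites differ → p ≈ 0.413793, d = −0.75 ln(1 − 0.551724) = 0.601760 ≈ 0.602.
seq2–seq3: 11/29 sites differ → p ≈ 0.37931, d = −0.75 ln(1 − 0.505747) = 0.528531 ≈ 0.529.

d(seq1,seq2) = 0.683, d(seq1,seq3) = 0.602, d(seq2,seq3) = 0.529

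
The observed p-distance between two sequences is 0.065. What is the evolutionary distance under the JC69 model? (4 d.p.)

0.0680

d = −(3/4) ln(1 − 4p/3) = −0.75 ln(1 − 0.086667) = −0.75 ln(0.913333)
  = −0.75 × (-0.090655) = 0.067991 substitutions/site.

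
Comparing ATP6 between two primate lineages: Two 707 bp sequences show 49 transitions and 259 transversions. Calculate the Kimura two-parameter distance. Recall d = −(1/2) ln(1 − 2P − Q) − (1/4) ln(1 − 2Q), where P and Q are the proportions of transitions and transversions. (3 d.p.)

0.681

P = 49/707 ≈ 0.069307 and Q = 259/707 ≈ 0.366337.
Under the Kimura two-parameter model, d = −½ ln(1 − 2P − Q) − ¼ ln(1 − 2Q).
1 − 2P − Q = 0.495049, giving −½ ln(0.495049) = 0.351549.
1 − 2Q = 0.267326, giving −¼ ln(0.267326) = 0.329822.
d = 0.351549 + 0.329822 = 0.681371.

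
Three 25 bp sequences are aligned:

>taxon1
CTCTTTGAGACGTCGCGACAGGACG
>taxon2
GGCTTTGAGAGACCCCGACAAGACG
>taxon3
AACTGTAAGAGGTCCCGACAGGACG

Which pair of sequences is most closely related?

taxon1 and taxon3

taxon1–taxon2: 7/25 differ, p = 0.280, d = 0.351.
taxon1–taxon3: 6/25 differ, p = 0.240, d = 0.289.
taxon2–taxon3: 7/25 differ, p = 0.280, d = 0.351.
The smallest distance is between taxon1 and taxon3.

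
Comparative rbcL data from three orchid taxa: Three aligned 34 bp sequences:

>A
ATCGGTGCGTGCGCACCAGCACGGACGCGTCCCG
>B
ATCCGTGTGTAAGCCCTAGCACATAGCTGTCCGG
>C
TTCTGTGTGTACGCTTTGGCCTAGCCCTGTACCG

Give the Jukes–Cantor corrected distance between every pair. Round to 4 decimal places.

A–B: 12/34 sites differ → p ≈ 0.352941, d = −0.75 ln(1 − 0.470588) = 0.476991 ≈ 0.4770.
A–C: 15/34 sites differ → p ≈ 0.441176, d = −0.75 ln(1 − 0.588235) = 0.665477 ≈ 0.6655.
B–C: 13/34 sites differ → p ≈ 0.382353, d = −0.75 ln(1 − 0.509804) = 0.534712 ≈ 0.5347.

d(A,B) = 0.4770, d(A,C) = 0.6655, d(B,C) = 0.5347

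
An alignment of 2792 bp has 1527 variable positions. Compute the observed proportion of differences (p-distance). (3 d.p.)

p = 1527/2792 = 0.546919… ≈ 0.547 (to 3 d.p.).

0.547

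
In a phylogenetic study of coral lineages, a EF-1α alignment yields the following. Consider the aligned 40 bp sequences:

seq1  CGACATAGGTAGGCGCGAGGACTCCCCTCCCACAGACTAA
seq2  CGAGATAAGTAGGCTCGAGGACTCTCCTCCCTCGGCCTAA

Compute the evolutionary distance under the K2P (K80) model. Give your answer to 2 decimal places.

0.20

Of 40 sites, 3 differences are transitions and 4 are transversions, so P = 3/40 = 0.075 and Q = 4/40 = 0.1.
Under the Kimura two-parameter model, d = −½ ln(1 − 2P − Q) − ¼ ln(1 − 2Q).
1 − 2P − Q = 0.75, giving −½ ln(0.75) = 0.143841.
1 − 2Q = 0.8, giving −¼ ln(0.8) = 0.055786.
d = 0.143841 + 0.055786 = 0.199627.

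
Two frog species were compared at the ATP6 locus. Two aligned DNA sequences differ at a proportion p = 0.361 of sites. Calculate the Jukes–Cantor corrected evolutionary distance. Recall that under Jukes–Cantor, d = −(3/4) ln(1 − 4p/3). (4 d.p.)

0.4924

d = −(3/4) ln(1 − 4p/3) = −0.75 ln(1 − 0.481333) = −0.75 ln(0.518667)
  = −0.75 × (-0.656493) = 0.492370 substitutions/site.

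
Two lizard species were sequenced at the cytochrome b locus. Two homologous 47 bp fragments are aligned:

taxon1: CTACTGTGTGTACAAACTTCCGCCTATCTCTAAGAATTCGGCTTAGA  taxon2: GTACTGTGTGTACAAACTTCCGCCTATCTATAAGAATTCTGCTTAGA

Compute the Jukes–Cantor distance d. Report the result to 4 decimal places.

0.0667

The sequences differ at 3 of 47 sites (1, 30, 40), so p = 3/47 ≈ 0.06383.
d = −(3/4) ln(1 − 4p/3) = −0.75 ln(1 − 0.085107) = −0.75 ln(0.914893)
  = −0.75 × (-0.088948) = 0.066711 substitutions/site.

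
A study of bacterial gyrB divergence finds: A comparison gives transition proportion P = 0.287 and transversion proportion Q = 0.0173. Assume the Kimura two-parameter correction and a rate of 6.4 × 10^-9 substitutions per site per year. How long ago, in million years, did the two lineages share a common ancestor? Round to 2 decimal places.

Under the Kimura two-parameter model, d = −½ ln(1 − 2P − Q) − ¼ ln(1 − 2Q).
1 − 2P − Q = 0.4087, giving −½ ln(0.4087) = 0.447387.
1 − 2Q = 0.9654, giving −¼ ln(0.9654) = 0.008803.
d = 0.447387 + 0.008803 = 0.456190.
Under a molecular clock d = 2μt, so t = d/(2μ) = 0.456190 / (2 × 6.4 × 10^-9) = 35.64 million years.

35.64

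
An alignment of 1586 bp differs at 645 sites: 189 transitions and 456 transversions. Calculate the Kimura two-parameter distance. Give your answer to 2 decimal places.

P = 189/1586 ≈ 0.119168 and Q = 456/1586 ≈ 0.287516.
Under the Kimura two-parameter model, d = −½ ln(1 − 2P − Q) − ¼ ln(1 − 2Q).
1 − 2P − Q = 0.474148, giving −½ ln(0.474148) = 0.373118.
1 − 2Q = 0.424968, giving −¼ ln(0.424968) = 0.213935.
d = 0.373118 + 0.213935 = 0.587053.

0.59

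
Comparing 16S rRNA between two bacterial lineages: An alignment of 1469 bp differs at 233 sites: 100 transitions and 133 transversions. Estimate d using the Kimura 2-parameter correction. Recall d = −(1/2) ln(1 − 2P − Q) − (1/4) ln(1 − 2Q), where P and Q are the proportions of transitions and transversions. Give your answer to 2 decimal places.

0.18

P = 100/1469 ≈ 0.068074 and Q = 133/1469 ≈ 0.090538.
Under the Kimura two-parameter model, d = −½ ln(1 − 2P − Q) − ¼ ln(1 − 2Q).
1 − 2P − Q = 0.773314, giving −½ ln(0.773314) = 0.128535.
1 − 2Q = 0.818924, giving −¼ ln(0.818924) = 0.049941.
d = 0.128535 + 0.049941 = 0.178476.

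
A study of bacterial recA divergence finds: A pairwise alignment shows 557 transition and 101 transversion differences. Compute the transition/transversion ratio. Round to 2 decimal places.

R = 557/101 = 5.514851… ≈ 5.51 (to 2 d.p.).

5.51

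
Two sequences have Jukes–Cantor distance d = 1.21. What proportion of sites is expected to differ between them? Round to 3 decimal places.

0.601

p = (3/4)(1 − e^(−4d/3)) = 0.75 × (1 − e^(-1.613333)) = 0.75 × (1 − 0.199222) = 0.600584.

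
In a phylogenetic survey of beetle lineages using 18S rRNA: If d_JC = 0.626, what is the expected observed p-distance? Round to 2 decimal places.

p = (3/4)(1 − e^(−4d/3)) = 0.75 × (1 − e^(-0.834667)) = 0.75 × (1 − 0.434019) = 0.424486.

0.42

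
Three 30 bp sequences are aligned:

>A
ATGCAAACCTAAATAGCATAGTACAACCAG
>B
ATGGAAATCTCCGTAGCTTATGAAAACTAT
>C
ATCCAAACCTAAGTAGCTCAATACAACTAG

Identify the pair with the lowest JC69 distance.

A and C

A–B: 11/30 differ, p = 0.367, d = 0.503.
A–C: 6/30 differ, p = 0.200, d = 0.233.
B–C: 10/30 differ, p = 0.333, d = 0.441.
The smallest distance is between A and C.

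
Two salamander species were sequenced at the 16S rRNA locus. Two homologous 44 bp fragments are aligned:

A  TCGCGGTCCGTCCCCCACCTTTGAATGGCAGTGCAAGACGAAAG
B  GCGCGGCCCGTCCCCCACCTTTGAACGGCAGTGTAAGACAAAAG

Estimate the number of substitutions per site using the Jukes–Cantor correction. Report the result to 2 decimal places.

0.12

The sequences differ at 5 of 44 sites (1, 7, 26, 34, 40), so p = 5/44 ≈ 0.113636.
d = −(3/4) ln(1 − 4p/3) = −0.75 ln(1 − 0.151515) = −0.75 ln(0.848485)
  = −0.75 × (-0.164303) = 0.123227 substitutions/site.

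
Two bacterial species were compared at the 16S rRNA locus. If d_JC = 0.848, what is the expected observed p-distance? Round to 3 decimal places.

0.508

p = (3/4)(1 − e^(−4d/3)) = 0.75 × (1 − e^(-1.130667)) = 0.75 × (1 − 0.322818) = 0.507887.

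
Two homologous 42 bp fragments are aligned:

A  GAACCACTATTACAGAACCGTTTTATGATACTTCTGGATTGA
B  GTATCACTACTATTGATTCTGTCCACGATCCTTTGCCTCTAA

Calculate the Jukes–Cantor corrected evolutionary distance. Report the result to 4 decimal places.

The sequences differ at 20 of 42 sites, so p = 20/42 ≈ 0.47619.
d = −(3/4) ln(1 − 4p/3) = −0.75 ln(1 − 0.63492) = −0.75 ln(0.36508)
  = −0.75 × (-1.007639) = 0.755729 substitutions/site.

0.7557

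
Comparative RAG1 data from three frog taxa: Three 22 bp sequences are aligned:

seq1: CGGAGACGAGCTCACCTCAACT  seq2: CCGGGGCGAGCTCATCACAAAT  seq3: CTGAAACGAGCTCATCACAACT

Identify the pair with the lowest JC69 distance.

seq1–seq2: 6/22 differ, p = 0.273, d = 0.339.
seq1–seq3: 4/22 differ, p = 0.182, d = 0.208.
seq2–seq3: 5/22 differ, p = 0.227, d = 0.271.
The smallest distance is between seq1 and seq3.

seq1 and seq3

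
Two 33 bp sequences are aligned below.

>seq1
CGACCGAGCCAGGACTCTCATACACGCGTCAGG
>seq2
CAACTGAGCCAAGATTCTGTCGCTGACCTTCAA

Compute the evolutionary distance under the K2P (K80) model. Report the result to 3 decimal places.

0.888

Of 33 sites, 10 differences are transitions and 6 are transversions, so P = 10/33 ≈ 0.30303 and Q = 6/33 ≈ 0.181818.
Under the Kimura two-parameter model, d = −½ ln(1 − 2P − Q) − ¼ ln(1 − 2Q).
1 − 2P − Q = 0.212122, giving −½ ln(0.212122) = 0.775297.
1 − 2Q = 0.636364, giving −¼ ln(0.636364) = 0.112996.
d = 0.775297 + 0.112996 = 0.888293.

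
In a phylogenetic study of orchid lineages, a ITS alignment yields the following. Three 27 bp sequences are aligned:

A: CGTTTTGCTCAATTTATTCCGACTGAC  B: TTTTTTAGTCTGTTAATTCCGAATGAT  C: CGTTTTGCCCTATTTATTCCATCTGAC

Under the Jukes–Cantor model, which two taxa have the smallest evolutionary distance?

A and C

A–B: 9/27 differ, p = 0.333, d = 0.441.
A–C: 4/27 differ, p = 0.148, d = 0.165.
B–C: 11/27 differ, p = 0.407, d = 0.588.
The smallest distance is between A and C.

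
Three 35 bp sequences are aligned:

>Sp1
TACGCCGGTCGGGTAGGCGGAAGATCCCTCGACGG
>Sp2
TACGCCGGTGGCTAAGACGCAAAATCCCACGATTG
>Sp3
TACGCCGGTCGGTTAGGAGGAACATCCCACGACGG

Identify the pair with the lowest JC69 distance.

Sp1 and Sp3

Sp1–Sp2: 10/35 differ, p = 0.286, d = 0.360.
Sp1–Sp3: 4/35 differ, p = 0.114, d = 0.124.
Sp2–Sp3: 9/35 differ, p = 0.257, d = 0.315.
The smallest distance is between Sp1 and Sp3.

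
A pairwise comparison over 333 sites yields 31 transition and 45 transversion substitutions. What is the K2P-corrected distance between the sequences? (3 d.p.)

0.273

P = 31/333 ≈ 0.093093 and Q = 45/333 ≈ 0.135135.
Under the Kimura two-parameter model, d = −½ ln(1 − 2P − Q) − ¼ ln(1 − 2Q).
1 − 2P − Q = 0.678679, giving −½ ln(0.678679) = 0.193804.
1 − 2Q = 0.72973, giving −¼ ln(0.72973) = 0.078770.
d = 0.193804 + 0.078770 = 0.272574.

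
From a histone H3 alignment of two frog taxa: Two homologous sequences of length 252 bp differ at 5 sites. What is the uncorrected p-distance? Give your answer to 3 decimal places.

0.020

p = 5/252 = 0.019841… ≈ 0.020 (to 3 d.p.).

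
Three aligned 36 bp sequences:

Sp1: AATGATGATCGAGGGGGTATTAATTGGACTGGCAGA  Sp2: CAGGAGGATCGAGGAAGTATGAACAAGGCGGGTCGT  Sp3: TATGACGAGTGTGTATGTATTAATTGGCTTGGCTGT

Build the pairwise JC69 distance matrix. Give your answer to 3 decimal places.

d(Sp1,Sp2) = 0.548, d(Sp1,Sp3) = 0.441, d(Sp2,Sp3) = 0.745

Sp1–Sp2: 14/36 sites differ → p ≈ 0.388889, d = −0.75 ln(1 − 0.518519) = 0.548166 ≈ 0.548.
Sp1–Sp3: 12/36 sites differ → p ≈ 0.333333, d = −0.75 ln(1 − 0.444444) = 0.440839 ≈ 0.441.
Sp2–Sp3: 17/36 sites differ → p ≈ 0.472222, d = −0.75 ln(1 − 0.629629) = 0.744938 ≈ 0.745.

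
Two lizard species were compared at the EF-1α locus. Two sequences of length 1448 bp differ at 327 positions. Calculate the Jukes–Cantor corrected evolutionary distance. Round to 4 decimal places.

0.2687

p = 327/1448 ≈ 0.225829.
d = −(3/4) ln(1 − 4p/3) = −0.75 ln(1 − 0.301105) = −0.75 ln(0.698895)
  = −0.75 × (-0.358255) = 0.268691 substitutions/site.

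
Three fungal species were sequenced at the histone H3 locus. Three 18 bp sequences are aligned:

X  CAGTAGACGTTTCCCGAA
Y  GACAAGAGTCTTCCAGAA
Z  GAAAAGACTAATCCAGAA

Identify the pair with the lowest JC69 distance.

X–Y: 7/18 differ, p = 0.389, d = 0.548.
X–Z: 7/18 differ, p = 0.389, d = 0.548.
Y–Z: 4/18 differ, p = 0.222, d = 0.264.
The smallest distance is between Y and Z.

Y and Z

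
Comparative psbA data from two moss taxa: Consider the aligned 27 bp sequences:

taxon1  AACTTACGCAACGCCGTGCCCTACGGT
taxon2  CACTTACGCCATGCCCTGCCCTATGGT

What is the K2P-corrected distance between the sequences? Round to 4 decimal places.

Of 27 sites, 2 differences are transitions and 3 are transversions, so P = 2/27 ≈ 0.074074 and Q = 3/27 ≈ 0.111111.
Under the Kimura two-parameter model, d = −½ ln(1 − 2P − Q) − ¼ ln(1 − 2Q).
1 − 2P − Q = 0.740741, giving −½ ln(0.740741) = 0.150052.
1 − 2Q = 0.777778, giving −¼ ln(0.777778) = 0.062829.
d = 0.150052 + 0.062829 = 0.212881.

0.2129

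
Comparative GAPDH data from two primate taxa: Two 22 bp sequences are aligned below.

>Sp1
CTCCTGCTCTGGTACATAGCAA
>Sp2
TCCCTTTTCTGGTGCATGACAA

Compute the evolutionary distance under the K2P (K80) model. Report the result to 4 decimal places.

0.4707

Of 22 sites, 6 differences are transitions and 1 are transversions, so P = 6/22 ≈ 0.272727 and Q = 1/22 ≈ 0.045455.
Under the Kimura two-parameter model, d = −½ ln(1 − 2P − Q) − ¼ ln(1 − 2Q).
1 − 2P − Q = 0.409091, giving −½ ln(0.409091) = 0.446909.
1 − 2Q = 0.90909, giving −¼ ln(0.90909) = 0.023828.
d = 0.446909 + 0.023828 = 0.470737.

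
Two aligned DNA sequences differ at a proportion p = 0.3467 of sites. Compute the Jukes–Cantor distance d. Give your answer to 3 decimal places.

0.465

d = −(3/4) ln(1 − 4p/3) = −0.75 ln(1 − 0.462267) = −0.75 ln(0.537733)
  = −0.75 × (-0.620393) = 0.465295 substitutions/site.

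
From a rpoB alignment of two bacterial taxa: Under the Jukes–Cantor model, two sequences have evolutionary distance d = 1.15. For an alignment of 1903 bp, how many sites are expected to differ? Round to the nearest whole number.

Invert JC69: p = (3/4)(1 − e^(−4d/3)) = 0.75 × (1 − e^(-1.533333)) = 0.75 × (1 − 0.215815) = 0.588139.
Expected differing sites = pL ≈ 0.588139 × 1903 = 1119.228517 ≈ 1119.

1119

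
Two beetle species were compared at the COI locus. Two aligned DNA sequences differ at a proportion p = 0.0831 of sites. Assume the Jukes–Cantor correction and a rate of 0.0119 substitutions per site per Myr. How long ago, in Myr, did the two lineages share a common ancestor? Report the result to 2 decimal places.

d = −(3/4) ln(1 − 4p/3) = −0.75 ln(1 − 0.1108) = −0.75 ln(0.8892)
  = −0.75 × (-0.117433) = 0.088075 substitutions/site.
Under a molecular clock d = 2μt, so t = d/(2μ) = 0.088075 / (2 × 0.0119) = 3.70 Myr.

3.70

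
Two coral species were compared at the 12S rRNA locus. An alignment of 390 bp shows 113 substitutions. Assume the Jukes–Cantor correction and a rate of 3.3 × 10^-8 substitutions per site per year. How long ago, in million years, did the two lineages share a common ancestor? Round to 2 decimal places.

p = 113/390 ≈ 0.289744.
d = −(3/4) ln(1 − 4p/3) = −0.75 ln(1 − 0.386325) = −0.75 ln(0.613675)
  = −0.75 × (-0.488290) = 0.366218 substitutions/site.
Under a molecular clock d = 2μt, so t = d/(2μ) = 0.366218 / (2 × 3.3 × 10^-8) = 5.55 million years.

5.55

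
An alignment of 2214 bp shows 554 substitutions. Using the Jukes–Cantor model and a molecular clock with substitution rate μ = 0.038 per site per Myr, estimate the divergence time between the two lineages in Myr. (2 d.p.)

p = 554/2214 ≈ 0.250226.
d = −(3/4) ln(1 − 4p/3) = −0.75 ln(1 − 0.333635) = −0.75 ln(0.666365)
  = −0.75 × (-0.405918) = 0.304439 substitutions/site.
Under a molecular clock d = 2μt, so t = d/(2μ) = 0.304439 / (2 × 0.038) = 4.01 Myr.

4.01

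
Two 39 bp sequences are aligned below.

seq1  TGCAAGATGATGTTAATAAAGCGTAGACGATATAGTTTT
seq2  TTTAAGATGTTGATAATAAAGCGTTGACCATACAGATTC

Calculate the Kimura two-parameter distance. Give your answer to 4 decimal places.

Of 39 sites, 3 differences are transitions and 6 are transversions, so P = 3/39 ≈ 0.076923 and Q = 6/39 ≈ 0.153846.
Under the Kimura two-parameter model, d = −½ ln(1 − 2P − Q) − ¼ ln(1 − 2Q).
1 − 2P − Q = 0.692308, giving −½ ln(0.692308) = 0.183862.
1 − 2Q = 0.692308, giving −¼ ln(0.692308) = 0.091931.
d = 0.183862 + 0.091931 = 0.275793.

0.2758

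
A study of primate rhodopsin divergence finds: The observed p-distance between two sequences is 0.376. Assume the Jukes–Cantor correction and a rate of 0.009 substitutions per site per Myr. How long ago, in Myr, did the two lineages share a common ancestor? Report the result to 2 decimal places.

d = −(3/4) ln(1 − 4p/3) = −0.75 ln(1 − 0.501333) = −0.75 ln(0.498667)
  = −0.75 × (-0.695817) = 0.521863 substitutions/site.
Under a molecular clock d = 2μt, so t = d/(2μ) = 0.521863 / (2 × 0.009) = 28.99 Myr.

28.99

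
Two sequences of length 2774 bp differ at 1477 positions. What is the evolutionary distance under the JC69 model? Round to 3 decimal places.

0.928

p = 1477/2774 ≈ 0.532444.
d = −(3/4) ln(1 − 4p/3) = −0.75 ln(1 − 0.709925) = −0.75 ln(0.290075)
  = −0.75 × (-1.237616) = 0.928212 substitutions/site.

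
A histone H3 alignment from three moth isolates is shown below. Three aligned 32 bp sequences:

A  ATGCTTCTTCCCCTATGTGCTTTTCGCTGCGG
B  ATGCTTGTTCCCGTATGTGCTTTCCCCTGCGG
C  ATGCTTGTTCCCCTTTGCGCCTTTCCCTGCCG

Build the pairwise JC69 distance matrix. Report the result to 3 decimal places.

d(A,B) = 0.137, d(A,C) = 0.216, d(B,C) = 0.216

A–B: 4/32 sites differ → p = 0.125, d = −0.75 ln(1 − 0.166667) = 0.136741 ≈ 0.137.
A–C: 6/32 sites differ → p = 0.1875, d = −0.75 ln(1 − 0.25) = 0.215762 ≈ 0.216.
B–C: 6/32 sites differ → p = 0.1875, d = −0.75 ln(1 − 0.25) = 0.215762 ≈ 0.216.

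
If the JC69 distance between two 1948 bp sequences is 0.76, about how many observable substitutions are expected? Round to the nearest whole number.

931

Invert JC69: p = (3/4)(1 − e^(−4d/3)) = 0.75 × (1 − e^(-1.013333)) = 0.75 × (1 − 0.363007) = 0.477745.
Expected differing sites = pL ≈ 0.477745 × 1948 = 930.64726 ≈ 931.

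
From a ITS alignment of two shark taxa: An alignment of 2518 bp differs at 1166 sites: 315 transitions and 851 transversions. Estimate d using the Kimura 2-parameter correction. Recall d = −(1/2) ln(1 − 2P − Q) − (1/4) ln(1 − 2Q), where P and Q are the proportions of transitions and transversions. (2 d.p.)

P = 315/2518 ≈ 0.125099 and Q = 851/2518 ≈ 0.337967.
Under the Kimura two-parameter model, d = −½ ln(1 − 2P − Q) − ¼ ln(1 − 2Q).
1 − 2P − Q = 0.411835, giving −½ ln(0.411835) = 0.443566.
1 − 2Q = 0.324066, giving −¼ ln(0.324066) = 0.281702.
d = 0.443566 + 0.281702 = 0.725268.

0.73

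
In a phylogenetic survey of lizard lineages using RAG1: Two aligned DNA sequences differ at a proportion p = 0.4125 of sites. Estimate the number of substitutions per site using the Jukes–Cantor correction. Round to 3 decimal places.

d = −(3/4) ln(1 − 4p/3) = −0.75 ln(1 − 0.55) = −0.75 ln(0.45)
  = −0.75 × (-0.798508) = 0.598881 substitutions/site.

0.599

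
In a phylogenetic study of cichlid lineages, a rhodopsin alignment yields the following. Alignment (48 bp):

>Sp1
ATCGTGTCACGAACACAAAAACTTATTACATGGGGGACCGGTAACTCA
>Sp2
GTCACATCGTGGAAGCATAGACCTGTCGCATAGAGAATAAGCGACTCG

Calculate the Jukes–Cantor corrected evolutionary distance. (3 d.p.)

The sequences differ at 24 of 48 sites, so p = 24/48 = 0.5.
d = −(3/4) ln(1 − 4p/3) = −0.75 ln(1 − 0.666667) = −0.75 ln(0.333333)
  = −0.75 × (-1.098613) = 0.823960 substitutions/site.

0.824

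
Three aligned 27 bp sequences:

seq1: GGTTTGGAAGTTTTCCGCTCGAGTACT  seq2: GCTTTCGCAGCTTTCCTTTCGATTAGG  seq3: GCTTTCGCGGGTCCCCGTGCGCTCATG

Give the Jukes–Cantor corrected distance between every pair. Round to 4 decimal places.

d(seq1,seq2) = 0.4408, d(seq1,seq3) = 0.8817, d(seq2,seq3) = 0.4408

seq1–seq2: 9/27 sites differ → p ≈ 0.333333, d = −0.75 ln(1 − 0.444444) = 0.440839 ≈ 0.4408.
seq1–seq3: 14/27 sites differ → p ≈ 0.518519, d = −0.75 ln(1 − 0.691359) = 0.881682 ≈ 0.8817.
seq2–seq3: 9/27 sites differ → p ≈ 0.333333, d = −0.75 ln(1 − 0.444444) = 0.440839 ≈ 0.4408.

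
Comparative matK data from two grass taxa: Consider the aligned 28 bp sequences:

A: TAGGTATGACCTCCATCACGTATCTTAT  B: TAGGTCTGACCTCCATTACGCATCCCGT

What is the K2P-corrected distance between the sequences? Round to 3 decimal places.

Of 28 sites, 5 differences are transitions and 1 are transversions, so P = 5/28 ≈ 0.178571 and Q = 1/28 ≈ 0.035714.
Under the Kimura two-parameter model, d = −½ ln(1 − 2P − Q) − ¼ ln(1 − 2Q).
1 − 2P − Q = 0.607144, giving −½ ln(0.607144) = 0.249495.
1 − 2Q = 0.928572, giving −¼ ln(0.928572) = 0.018527.
d = 0.249495 + 0.018527 = 0.268022.

0.268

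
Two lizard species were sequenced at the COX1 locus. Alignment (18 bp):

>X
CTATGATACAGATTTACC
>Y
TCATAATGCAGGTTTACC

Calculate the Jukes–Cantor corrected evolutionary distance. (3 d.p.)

The sequences differ at 5 of 18 sites (1, 2, 5, 8, 12), so p = 5/18 ≈ 0.277778.
d = −(3/4) ln(1 − 4p/3) = −0.75 ln(1 − 0.370371) = −0.75 ln(0.629629)
  = −0.75 × (-0.462625) = 0.346969 substitutions/site.

0.347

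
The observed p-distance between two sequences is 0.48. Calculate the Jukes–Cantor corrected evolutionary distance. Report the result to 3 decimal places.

0.766

d = −(3/4) ln(1 − 4p/3) = −0.75 ln(1 − 0.64) = −0.75 ln(0.36)
  = −0.75 × (-1.021651) = 0.766238 substitutions/site.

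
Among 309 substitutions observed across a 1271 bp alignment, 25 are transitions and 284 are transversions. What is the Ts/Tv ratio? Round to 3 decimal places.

R = 25/284 = 0.088028… ≈ 0.088 (to 3 d.p.).

0.088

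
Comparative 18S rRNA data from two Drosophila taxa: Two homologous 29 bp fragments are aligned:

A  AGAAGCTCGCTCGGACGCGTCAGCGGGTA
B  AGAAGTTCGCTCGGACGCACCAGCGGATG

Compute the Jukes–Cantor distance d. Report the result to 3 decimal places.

0.196

The sequences differ at 5 of 29 sites (6, 19, 20, 27, 29), so p = 5/29 ≈ 0.172414.
d = −(3/4) ln(1 − 4p/3) = −0.75 ln(1 − 0.229885) = −0.75 ln(0.770115)
  = −0.75 × (-0.261215) = 0.195911 substitutions/site.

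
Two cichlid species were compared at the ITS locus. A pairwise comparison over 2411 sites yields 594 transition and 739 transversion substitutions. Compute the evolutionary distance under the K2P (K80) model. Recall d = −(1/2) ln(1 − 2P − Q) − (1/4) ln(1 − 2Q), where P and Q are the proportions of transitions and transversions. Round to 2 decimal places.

P = 594/2411 ≈ 0.246371 and Q = 739/2411 ≈ 0.306512.
Under the Kimura two-parameter model, d = −½ ln(1 − 2P − Q) − ¼ ln(1 − 2Q).
1 − 2P − Q = 0.200746, giving −½ ln(0.200746) = 0.802857.
1 − 2Q = 0.386976, giving −¼ ln(0.386976) = 0.237348.
d = 0.802857 + 0.237348 = 1.040205.

1.04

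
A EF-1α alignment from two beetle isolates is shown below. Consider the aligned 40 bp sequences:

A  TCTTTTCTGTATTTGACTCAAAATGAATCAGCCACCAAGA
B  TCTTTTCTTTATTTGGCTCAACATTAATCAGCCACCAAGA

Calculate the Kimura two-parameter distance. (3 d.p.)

Of 40 sites, 1 differences are transitions and 3 are transversions, so P = 1/40 = 0.025 and Q = 3/40 = 0.075.
Under the Kimura two-parameter model, d = −½ ln(1 − 2P − Q) − ¼ ln(1 − 2Q).
1 − 2P − Q = 0.875, giving −½ ln(0.875) = 0.066766.
1 − 2Q = 0.85, giving −¼ ln(0.85) = 0.040630.
d = 0.066766 + 0.040630 = 0.107396.

0.107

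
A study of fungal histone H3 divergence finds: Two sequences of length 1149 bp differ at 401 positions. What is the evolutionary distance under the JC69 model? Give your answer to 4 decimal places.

p = 401/1149 ≈ 0.348999.
d = −(3/4) ln(1 − 4p/3) = −0.75 ln(1 − 0.465332) = −0.75 ln(0.534668)
  = −0.75 × (-0.626109) = 0.469582 substitutions/site.

0.4696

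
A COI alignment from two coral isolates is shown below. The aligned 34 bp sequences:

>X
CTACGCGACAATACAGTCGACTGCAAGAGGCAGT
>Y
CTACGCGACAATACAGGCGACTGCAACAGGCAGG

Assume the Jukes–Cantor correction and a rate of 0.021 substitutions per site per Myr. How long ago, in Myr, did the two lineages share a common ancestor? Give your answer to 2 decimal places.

2.24

The sequences differ at 3 of 34 sites (17, 27, 34), so p = 3/34 ≈ 0.088235.
d = −(3/4) ln(1 − 4p/3) = −0.75 ln(1 − 0.117647) = −0.75 ln(0.882353)
  = −0.75 × (-0.125163) = 0.093872 substitutions/site.
Under a molecular clock d = 2μt, so t = d/(2μ) = 0.093872 / (2 × 0.021) = 2.24 Myr.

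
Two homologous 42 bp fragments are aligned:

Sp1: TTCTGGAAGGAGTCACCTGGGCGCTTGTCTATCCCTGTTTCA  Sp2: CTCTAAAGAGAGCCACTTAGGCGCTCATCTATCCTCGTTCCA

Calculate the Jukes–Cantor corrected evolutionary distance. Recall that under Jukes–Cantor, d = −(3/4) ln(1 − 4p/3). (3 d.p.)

The sequences differ at 13 of 42 sites, so p = 13/42 ≈ 0.309524.
d = −(3/4) ln(1 − 4p/3) = −0.75 ln(1 − 0.412699) = −0.75 ln(0.587301)
  = −0.75 × (-0.532218) = 0.399164 substitutions/site.

0.399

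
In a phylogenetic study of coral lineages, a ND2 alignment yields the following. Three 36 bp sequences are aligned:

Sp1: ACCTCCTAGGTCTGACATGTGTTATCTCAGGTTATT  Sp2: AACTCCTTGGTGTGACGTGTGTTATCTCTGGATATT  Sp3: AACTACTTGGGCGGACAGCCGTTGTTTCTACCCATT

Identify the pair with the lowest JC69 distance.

Sp1–Sp2: 6/36 differ, p = 0.167, d = 0.188.
Sp1–Sp3: 15/36 differ, p = 0.417, d = 0.608.
Sp2–Sp3: 14/36 differ, p = 0.389, d = 0.548.
The smallest distance is between Sp1 and Sp2.

Sp1 and Sp2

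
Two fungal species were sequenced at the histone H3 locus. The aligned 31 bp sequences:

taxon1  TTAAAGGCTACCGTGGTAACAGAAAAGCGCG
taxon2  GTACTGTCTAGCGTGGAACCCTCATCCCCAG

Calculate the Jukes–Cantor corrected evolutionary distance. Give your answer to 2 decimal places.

The sequences differ at 15 of 31 sites, so p = 15/31 ≈ 0.483871.
d = −(3/4) ln(1 − 4p/3) = −0.75 ln(1 − 0.645161) = −0.75 ln(0.354839)
  = −0.75 × (-1.036091) = 0.777068 substitutions/site.

0.78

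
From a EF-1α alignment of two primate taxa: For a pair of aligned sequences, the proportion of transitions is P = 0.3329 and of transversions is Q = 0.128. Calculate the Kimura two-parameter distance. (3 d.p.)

Under the Kimura two-parameter model, d = −½ ln(1 − 2P − Q) − ¼ ln(1 − 2Q).
1 − 2P − Q = 0.2062, giving −½ ln(0.2062) = 0.789454.
1 − 2Q = 0.744, giving −¼ ln(0.744) = 0.073929.
d = 0.789454 + 0.073929 = 0.863383.

0.863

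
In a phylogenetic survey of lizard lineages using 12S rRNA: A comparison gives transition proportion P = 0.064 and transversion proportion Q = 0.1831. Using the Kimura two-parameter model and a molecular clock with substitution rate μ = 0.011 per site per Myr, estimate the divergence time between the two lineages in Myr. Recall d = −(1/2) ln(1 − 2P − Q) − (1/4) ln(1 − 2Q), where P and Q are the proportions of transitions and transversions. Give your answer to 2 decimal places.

13.65

Under the Kimura two-parameter model, d = −½ ln(1 − 2P − Q) − ¼ ln(1 − 2Q).
1 − 2P − Q = 0.6889, giving −½ ln(0.6889) = 0.186330.
1 − 2Q = 0.6338, giving −¼ ln(0.6338) = 0.114005.
d = 0.186330 + 0.114005 = 0.300335.
Under a molecular clock d = 2μt, so t = d/(2μ) = 0.300335 / (2 × 0.011) = 13.65 Myr.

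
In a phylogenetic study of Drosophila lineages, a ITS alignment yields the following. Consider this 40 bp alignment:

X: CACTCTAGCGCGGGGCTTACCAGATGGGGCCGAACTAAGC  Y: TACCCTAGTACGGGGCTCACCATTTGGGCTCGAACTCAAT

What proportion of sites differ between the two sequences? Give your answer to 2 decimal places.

The sequences differ at 12 of 40 positions.
p = 12/40 = 0.30.

0.30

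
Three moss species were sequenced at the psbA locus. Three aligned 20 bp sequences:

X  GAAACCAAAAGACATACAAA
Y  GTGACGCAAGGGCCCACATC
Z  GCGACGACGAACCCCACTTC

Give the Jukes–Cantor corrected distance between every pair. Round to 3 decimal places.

d(X,Y) = 0.824, d(X,Z) = 1.207, d(Y,Z) = 0.572

X–Y: 10/20 sites differ → p = 0.5, d = −0.75 ln(1 − 0.666667) = 0.823960 ≈ 0.824.
X–Z: 12/20 sites differ → p = 0.6, d = −0.75 ln(1 − 0.8) = 1.207078 ≈ 1.207.
Y–Z: 8/20 sites differ → p = 0.4, d = −0.75 ln(1 − 0.533333) = 0.571605 ≈ 0.572.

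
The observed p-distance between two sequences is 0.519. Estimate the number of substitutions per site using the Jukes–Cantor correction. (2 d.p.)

0.88

d = −(3/4) ln(1 − 4p/3) = −0.75 ln(1 − 0.692) = −0.75 ln(0.308)
  = −0.75 × (-1.177655) = 0.883241 substitutions/site.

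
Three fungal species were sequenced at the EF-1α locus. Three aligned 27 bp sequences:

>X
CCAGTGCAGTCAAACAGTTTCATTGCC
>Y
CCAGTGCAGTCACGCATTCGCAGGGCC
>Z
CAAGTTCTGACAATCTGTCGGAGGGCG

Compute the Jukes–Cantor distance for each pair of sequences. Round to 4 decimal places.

d(X,Y) = 0.3181, d(X,Z) = 0.6735, d(Y,Z) = 0.5107

X–Y: 7/27 sites differ → p ≈ 0.259259, d = −0.75 ln(1 − 0.345679) = 0.318118 ≈ 0.3181.
X–Z: 12/27 sites differ → p ≈ 0.444444, d = −0.75 ln(1 − 0.592592) = 0.673455 ≈ 0.6735.
Y–Z: 10/27 sites differ → p ≈ 0.37037, d = −0.75 ln(1 − 0.493827) = 0.510658 ≈ 0.5107.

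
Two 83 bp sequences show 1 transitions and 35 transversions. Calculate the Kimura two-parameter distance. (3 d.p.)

0.759

P = 1/83 ≈ 0.012048 and Q = 35/83 ≈ 0.421687.
Under the Kimura two-parameter model, d = −½ ln(1 − 2P − Q) − ¼ ln(1 − 2Q).
1 − 2P − Q = 0.554217, giving −½ ln(0.554217) = 0.295099.
1 − 2Q = 0.156626, giving −¼ ln(0.156626) = 0.463474.
d = 0.295099 + 0.463474 = 0.758573.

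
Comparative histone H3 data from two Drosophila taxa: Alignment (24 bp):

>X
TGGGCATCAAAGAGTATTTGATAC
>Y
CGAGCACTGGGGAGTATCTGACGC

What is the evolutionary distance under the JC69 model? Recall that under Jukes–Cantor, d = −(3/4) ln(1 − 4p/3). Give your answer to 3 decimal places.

0.608

The sequences differ at 10 of 24 sites (1, 3, 7, 8, 9, 10, 11, 18, 22, 23), so p = 10/24 ≈ 0.416667.
d = −(3/4) ln(1 − 4p/3) = −0.75 ln(1 − 0.555556) = −0.75 ln(0.444444)
  = −0.75 × (-0.810931) = 0.608198 substitutions/site.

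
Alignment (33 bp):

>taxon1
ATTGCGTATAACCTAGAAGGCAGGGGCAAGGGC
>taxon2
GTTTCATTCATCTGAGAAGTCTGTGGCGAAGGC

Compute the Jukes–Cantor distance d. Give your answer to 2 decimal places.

0.56

The sequences differ at 13 of 33 sites, so p = 13/33 ≈ 0.393939.
d = −(3/4) ln(1 − 4p/3) = −0.75 ln(1 − 0.525252) = −0.75 ln(0.474748)
  = −0.75 × (-0.744971) = 0.558728 substitutions/site.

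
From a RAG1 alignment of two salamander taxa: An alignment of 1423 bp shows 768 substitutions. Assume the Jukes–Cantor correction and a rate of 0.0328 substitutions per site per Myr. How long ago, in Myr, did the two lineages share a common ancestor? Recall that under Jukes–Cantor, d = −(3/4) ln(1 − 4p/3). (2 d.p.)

14.54

p = 768/1423 ≈ 0.539705.
d = −(3/4) ln(1 − 4p/3) = −0.75 ln(1 − 0.719607) = −0.75 ln(0.280393)
  = −0.75 × (-1.271563) = 0.953672 substitutions/site.
Under a molecular clock d = 2μt, so t = d/(2μ) = 0.953672 / (2 × 0.0328) = 14.54 Myr.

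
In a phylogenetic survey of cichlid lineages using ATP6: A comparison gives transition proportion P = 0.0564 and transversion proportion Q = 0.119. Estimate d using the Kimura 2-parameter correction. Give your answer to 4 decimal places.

0.1998

Under the Kimura two-parameter model, d = −½ ln(1 − 2P − Q) − ¼ ln(1 − 2Q).
1 − 2P − Q = 0.7682, giving −½ ln(0.7682) = 0.131853.
1 − 2Q = 0.762, giving −¼ ln(0.762) = 0.067952.
d = 0.131853 + 0.067952 = 0.199805.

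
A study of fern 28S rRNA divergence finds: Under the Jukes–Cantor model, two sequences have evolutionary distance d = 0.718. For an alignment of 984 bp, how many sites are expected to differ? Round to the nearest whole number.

Invert JC69: p = (3/4)(1 − e^(−4d/3)) = 0.75 × (1 − e^(-0.957333)) = 0.75 × (1 − 0.383915) = 0.462064.
Expected differing sites = pL ≈ 0.462064 × 984 = 454.670976 ≈ 455.

455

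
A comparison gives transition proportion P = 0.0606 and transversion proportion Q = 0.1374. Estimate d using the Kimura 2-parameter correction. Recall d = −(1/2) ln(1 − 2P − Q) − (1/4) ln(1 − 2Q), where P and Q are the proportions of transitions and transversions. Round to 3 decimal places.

Under the Kimura two-parameter model, d = −½ ln(1 − 2P − Q) − ¼ ln(1 − 2Q).
1 − 2P − Q = 0.7414, giving −½ ln(0.7414) = 0.149607.
1 − 2Q = 0.7252, giving −¼ ln(0.7252) = 0.080327.
d = 0.149607 + 0.080327 = 0.229934.

0.230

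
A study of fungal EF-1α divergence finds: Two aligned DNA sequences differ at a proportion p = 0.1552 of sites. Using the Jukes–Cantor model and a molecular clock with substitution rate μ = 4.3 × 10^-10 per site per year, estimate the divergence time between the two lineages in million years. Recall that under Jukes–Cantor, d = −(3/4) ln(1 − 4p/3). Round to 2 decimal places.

202.19

d = −(3/4) ln(1 − 4p/3) = −0.75 ln(1 − 0.206933) = −0.75 ln(0.793067)
  = −0.75 × (-0.231848) = 0.173886 substitutions/site.
Under a molecular clock d = 2μt, so t = d/(2μ) = 0.173886 / (2 × 4.3 × 10^-10) = 202.19 million years.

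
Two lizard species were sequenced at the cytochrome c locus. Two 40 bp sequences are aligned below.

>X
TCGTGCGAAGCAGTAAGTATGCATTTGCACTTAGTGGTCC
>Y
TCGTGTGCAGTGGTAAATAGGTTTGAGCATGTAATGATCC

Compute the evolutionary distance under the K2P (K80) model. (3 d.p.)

0.488

Of 40 sites, 8 differences are transitions and 6 are transversions, so P = 8/40 = 0.2 and Q = 6/40 = 0.15.
Under the Kimura two-parameter model, d = −½ ln(1 − 2P − Q) − ¼ ln(1 − 2Q).
1 − 2P − Q = 0.45, giving −½ ln(0.45) = 0.399254.
1 − 2Q = 0.7, giving −¼ ln(0.7) = 0.089169.
d = 0.399254 + 0.089169 = 0.488423.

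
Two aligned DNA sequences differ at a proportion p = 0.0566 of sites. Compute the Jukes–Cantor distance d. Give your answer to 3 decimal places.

0.059

d = −(3/4) ln(1 − 4p/3) = −0.75 ln(1 − 0.075467) = −0.75 ln(0.924533)
  = −0.75 × (-0.078467) = 0.058850 substitutions/site.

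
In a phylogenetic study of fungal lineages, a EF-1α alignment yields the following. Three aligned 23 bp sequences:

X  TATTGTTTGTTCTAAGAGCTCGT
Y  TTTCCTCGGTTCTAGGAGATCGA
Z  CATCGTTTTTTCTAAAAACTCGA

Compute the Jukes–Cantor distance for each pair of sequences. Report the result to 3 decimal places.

d(X,Y) = 0.467, d(X,Z) = 0.321, d(Y,Z) = 0.650

X–Y: 8/23 sites differ → p ≈ 0.347826, d = −0.75 ln(1 − 0.463768) = 0.467391 ≈ 0.467.
X–Z: 6/23 sites differ → p ≈ 0.26087, d = −0.75 ln(1 − 0.347827) = 0.320584 ≈ 0.321.
Y–Z: 10/23 sites differ → p ≈ 0.434783, d = −0.75 ln(1 − 0.579711) = 0.650110 ≈ 0.650.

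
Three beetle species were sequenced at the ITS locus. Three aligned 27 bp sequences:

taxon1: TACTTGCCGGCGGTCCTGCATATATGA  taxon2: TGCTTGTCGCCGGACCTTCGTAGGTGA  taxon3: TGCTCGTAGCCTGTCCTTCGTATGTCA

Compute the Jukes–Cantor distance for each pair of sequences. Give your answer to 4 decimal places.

taxon1–taxon2: 8/27 sites differ → p ≈ 0.296296, d = −0.75 ln(1 − 0.395061) = 0.376971 ≈ 0.3770.
taxon1–taxon3: 10/27 sites differ → p ≈ 0.37037, d = −0.75 ln(1 − 0.493827) = 0.510658 ≈ 0.5107.
taxon2–taxon3: 6/27 sites differ → p ≈ 0.222222, d = −0.75 ln(1 − 0.296296) = 0.263548 ≈ 0.2635.

d(taxon1,taxon2) = 0.3770, d(taxon1,taxon3) = 0.5107, d(taxon2,taxon3) = 0.2635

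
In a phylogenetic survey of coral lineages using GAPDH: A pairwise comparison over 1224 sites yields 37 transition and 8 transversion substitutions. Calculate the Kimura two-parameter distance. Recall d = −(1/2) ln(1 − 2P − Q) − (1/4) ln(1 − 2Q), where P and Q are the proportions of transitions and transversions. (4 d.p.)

P = 37/1224 ≈ 0.030229 and Q = 8/1224 ≈ 0.006536.
Under the Kimura two-parameter model, d = −½ ln(1 − 2P − Q) − ¼ ln(1 − 2Q).
1 − 2P − Q = 0.933006, giving −½ ln(0.933006) = 0.034672.
1 − 2Q = 0.986928, giving −¼ ln(0.986928) = 0.003290.
d = 0.034672 + 0.003290 = 0.037962.

0.0380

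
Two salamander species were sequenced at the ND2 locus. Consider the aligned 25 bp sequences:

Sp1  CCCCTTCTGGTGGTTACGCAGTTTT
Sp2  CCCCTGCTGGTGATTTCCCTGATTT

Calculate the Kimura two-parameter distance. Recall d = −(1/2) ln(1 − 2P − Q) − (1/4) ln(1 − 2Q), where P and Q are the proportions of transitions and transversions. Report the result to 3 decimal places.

Of 25 sites, 1 differences are transitions and 5 are transversions, so P = 1/25 = 0.04 and Q = 5/25 = 0.2.
Under the Kimura two-parameter model, d = −½ ln(1 − 2P − Q) − ¼ ln(1 − 2Q).
1 − 2P − Q = 0.72, giving −½ ln(0.72) = 0.164252.
1 − 2Q = 0.6, giving −¼ ln(0.6) = 0.127706.
d = 0.164252 + 0.127706 = 0.291958.

0.292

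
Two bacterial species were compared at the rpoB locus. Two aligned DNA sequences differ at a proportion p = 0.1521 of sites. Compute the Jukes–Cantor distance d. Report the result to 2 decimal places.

0.17

d = −(3/4) ln(1 − 4p/3) = −0.75 ln(1 − 0.2028) = −0.75 ln(0.7972)
  = −0.75 × (-0.226650) = 0.169988 substitutions/site.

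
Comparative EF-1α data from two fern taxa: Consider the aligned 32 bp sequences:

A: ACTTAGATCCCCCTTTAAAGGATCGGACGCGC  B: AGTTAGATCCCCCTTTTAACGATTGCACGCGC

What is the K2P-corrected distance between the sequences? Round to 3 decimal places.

Of 32 sites, 1 differences are transitions and 4 are transversions, so P = 1/32 = 0.03125 and Q = 4/32 = 0.125.
Under the Kimura two-parameter model, d = −½ ln(1 − 2P − Q) − ¼ ln(1 − 2Q).
1 − 2P − Q = 0.8125, giving −½ ln(0.8125) = 0.103820.
1 − 2Q = 0.75, giving −¼ ln(0.75) = 0.071921.
d = 0.103820 + 0.071921 = 0.175741.

0.176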